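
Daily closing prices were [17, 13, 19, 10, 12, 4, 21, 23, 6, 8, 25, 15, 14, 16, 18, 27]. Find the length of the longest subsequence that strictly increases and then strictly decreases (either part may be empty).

inc[i] = longest strictly increasing subsequence ending at i; dec[i] = longest strictly decreasing subsequence starting at i:
i:      1  2  3  4  5  6  7  8  9 10 11 12 13 14 15 16
a[i]:  17 13 19 10 12  4 21 23  6  8 25 15 14 16 18 27
inc:    1  1  2  1  2  1  3  4  2  3  5  4  4  5  6  7
dec:    4  3  3  2  2  1  3  3  1  1  3  2  1  1  1  1
Best peak at i=11 (value 25): inc=5, dec=3, length 5+3−1 = 7.

7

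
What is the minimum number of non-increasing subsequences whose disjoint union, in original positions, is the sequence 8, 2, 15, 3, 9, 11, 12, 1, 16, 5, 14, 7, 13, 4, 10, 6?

6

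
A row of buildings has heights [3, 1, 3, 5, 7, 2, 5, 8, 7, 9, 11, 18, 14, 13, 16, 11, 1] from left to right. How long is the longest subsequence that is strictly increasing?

Let dp[i] be the length of the longest such subsequence ending at index i:
i:      1  2  3  4  5  6  7  8  9 10 11 12 13 14 15 16 17
a[i]:   3  1  3  5  7  2  5  8  7  9 11 18 14 13 16 11  1
dp:     1  1  2  3  4  2  3  5  4  6  7  8  8  8  9  7  1
Maximum dp value is 9.

9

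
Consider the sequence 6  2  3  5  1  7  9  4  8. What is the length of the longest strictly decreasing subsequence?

Let dp[i] be the longest strictly decreasing subsequence ending at i:
i:     1 2 3 4 5 6 7 8 9
a[i]:  6 2 3 5 1 7 9 4 8
dp:    1 2 2 2 3 1 1 3 2
Maximum is 3.

3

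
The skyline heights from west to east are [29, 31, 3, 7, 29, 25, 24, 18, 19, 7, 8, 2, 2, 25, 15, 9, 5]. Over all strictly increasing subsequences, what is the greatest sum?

72

Let S[i] be the best sum of a strictly increasing subsequence ending at i:
i:      1  2  3  4  5  6  7  8  9 10 11 12 13 14 15 16 17
a[i]:  29 31  3  7 29 25 24 18 19  7  8  2  2 25 15  9  5
S:     29 60  3 10 39 35 34 28 47 10 18  2  2 72 33 27  8
Maximum is 72 (e.g. 3 + 7 + 18 + 19 + 25).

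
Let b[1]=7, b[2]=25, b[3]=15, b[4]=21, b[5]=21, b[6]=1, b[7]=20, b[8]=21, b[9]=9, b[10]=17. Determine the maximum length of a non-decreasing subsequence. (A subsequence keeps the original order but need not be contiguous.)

Track the smallest tail for each achievable length (allowing ties):
7 → extends → [7]
25 → extends → [7, 25]
15 → replaces 25 → [7, 15]
21 → extends → [7, 15, 21]
21 → extends → [7, 15, 21, 21]
1 → replaces 7 → [1, 15, 21, 21]
20 → replaces 21 → [1, 15, 20, 21]
21 → extends → [1, 15, 20, 21, 21]
9 → replaces 15 → [1, 9, 20, 21, 21]
17 → replaces 20 → [1, 9, 17, 21, 21]
Five tails, so the longest non-decreasing subsequence has length 5 (e.g. 7, 15, 21, 21, 21).

5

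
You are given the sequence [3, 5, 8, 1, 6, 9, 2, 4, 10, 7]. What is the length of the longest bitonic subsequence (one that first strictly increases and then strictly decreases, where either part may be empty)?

6

inc[i] = longest strictly increasing subsequence ending at i; dec[i] = longest strictly decreasing subsequence starting at i:
i:      1  2  3  4  5  6  7  8  9 10
a[i]:   3  5  8  1  6  9  2  4 10  7
inc:    1  2  3  1  3  4  2  3  5  4
dec:    2  2  3  1  2  2  1  1  2  1
Best peak at i=9 (value 10): inc=5, dec=2, length 5+2−1 = 6.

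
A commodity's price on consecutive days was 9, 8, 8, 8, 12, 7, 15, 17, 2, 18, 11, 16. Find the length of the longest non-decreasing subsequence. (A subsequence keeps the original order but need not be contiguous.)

7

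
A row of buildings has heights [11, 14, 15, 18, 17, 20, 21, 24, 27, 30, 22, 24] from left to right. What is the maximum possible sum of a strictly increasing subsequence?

180

Let S[i] be the best sum of a strictly increasing subsequence ending at i:
i:       1   2   3   4   5   6   7   8   9  10  11  12
a[i]:   11  14  15  18  17  20  21  24  27  30  22  24
S:      11  25  40  58  57  78  99 123 150 180 121 145
Maximum is 180 (e.g. 11 + 14 + 15 + 18 + 20 + 21 + 24 + 27 + 30).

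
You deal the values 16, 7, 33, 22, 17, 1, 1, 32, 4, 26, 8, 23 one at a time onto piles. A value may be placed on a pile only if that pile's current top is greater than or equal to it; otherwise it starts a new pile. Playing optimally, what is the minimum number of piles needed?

Place each on the leftmost legal pile:
16 → new pile 1 (tops now [16])
7 → pile 1 (tops now [7])
33 → new pile 2 (tops now [7, 33])
22 → pile 2 (tops now [7, 22])
17 → pile 2 (tops now [7, 17])
1 → pile 1 (tops now [1, 17])
1 → pile 1 (tops now [1, 17])
32 → new pile 3 (tops now [1, 17, 32])
4 → pile 2 (tops now [1, 4, 32])
26 → pile 3 (tops now [1, 4, 26])
8 → pile 3 (tops now [1, 4, 8])
23 → new pile 4 (tops now [1, 4, 8, 23])
Four piles.

4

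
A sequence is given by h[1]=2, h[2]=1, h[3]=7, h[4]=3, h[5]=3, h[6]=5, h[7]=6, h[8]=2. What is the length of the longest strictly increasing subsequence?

Track the smallest tail for each achievable length (strict):
2 → extends → [2]
1 → replaces 2 → [1]
7 → extends → [1, 7]
3 → replaces 7 → [1, 3]
3 → already a tail → [1, 3]
5 → extends → [1, 3, 5]
6 → extends → [1, 3, 5, 6]
2 → replaces 3 → [1, 2, 5, 6]
Four tails, so the longest strictly increasing subsequence has length 4 (e.g. 2, 3, 5, 6).

4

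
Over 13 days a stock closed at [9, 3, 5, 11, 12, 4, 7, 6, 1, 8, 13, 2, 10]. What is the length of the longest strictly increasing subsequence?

5

Let dp[i] be the length of the longest such subsequence ending at index i:
i:      1  2  3  4  5  6  7  8  9 10 11 12 13
a[i]:   9  3  5 11 12  4  7  6  1  8 13  2 10
dp:     1  1  2  3  4  2  3  3  1  4  5  2  5
Maximum dp value is 5.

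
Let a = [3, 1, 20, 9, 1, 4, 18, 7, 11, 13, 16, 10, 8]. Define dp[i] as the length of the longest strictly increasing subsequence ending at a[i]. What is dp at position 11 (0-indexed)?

4

dp[i] = 1 + max{dp[j] : j<i, a[j]<a[i]} (or 1 if no such j):
i:      0  1  2  3  4  5  6  7  8  9 10 11 12
a[i]:   3  1 20  9  1  4 18  7 11 13 16 10  8
dp:     1  1  2  2  1  2  3  3  4  5  6  4  4
At index 11 the value is 4.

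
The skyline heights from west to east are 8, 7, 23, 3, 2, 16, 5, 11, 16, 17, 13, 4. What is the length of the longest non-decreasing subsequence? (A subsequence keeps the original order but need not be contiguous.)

5

Let dp[i] be the length of the longest such subsequence ending at index i:
i:      1  2  3  4  5  6  7  8  9 10 11 12
a[i]:   8  7 23  3  2 16  5 11 16 17 13  4
dp:     1  1  2  1  1  2  2  3  4  5  4  2
Maximum dp value is 5.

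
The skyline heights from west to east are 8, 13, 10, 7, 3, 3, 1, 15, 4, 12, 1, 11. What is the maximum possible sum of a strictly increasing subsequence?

Let S[i] be the best sum of a strictly increasing subsequence ending at i:
i:      1  2  3  4  5  6  7  8  9 10 11 12
a[i]:   8 13 10  7  3  3  1 15  4 12  1 11
S:      8 21 18  7  3  3  1 36  7 30  1 29
Maximum is 36 (e.g. 8 + 13 + 15).

36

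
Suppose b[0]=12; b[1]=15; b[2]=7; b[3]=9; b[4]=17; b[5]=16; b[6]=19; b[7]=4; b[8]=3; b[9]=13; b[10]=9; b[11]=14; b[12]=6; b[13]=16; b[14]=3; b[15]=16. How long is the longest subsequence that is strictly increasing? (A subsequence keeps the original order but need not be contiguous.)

5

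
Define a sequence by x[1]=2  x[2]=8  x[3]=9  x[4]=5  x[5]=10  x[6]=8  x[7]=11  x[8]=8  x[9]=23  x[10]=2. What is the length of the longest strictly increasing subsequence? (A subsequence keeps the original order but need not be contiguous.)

6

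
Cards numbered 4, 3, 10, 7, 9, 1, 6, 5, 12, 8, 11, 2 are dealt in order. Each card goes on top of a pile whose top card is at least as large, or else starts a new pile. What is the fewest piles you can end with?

Place each on the leftmost legal pile:
4 → new pile 1 (tops now [4])
3 → pile 1 (tops now [3])
10 → new pile 2 (tops now [3, 10])
7 → pile 2 (tops now [3, 7])
9 → new pile 3 (tops now [3, 7, 9])
1 → pile 1 (tops now [1, 7, 9])
6 → pile 2 (tops now [1, 6, 9])
5 → pile 2 (tops now [1, 5, 9])
12 → new pile 4 (tops now [1, 5, 9, 12])
8 → pile 3 (tops now [1, 5, 8, 12])
11 → pile 4 (tops now [1, 5, 8, 11])
2 → pile 2 (tops now [1, 2, 8, 11])
Four piles.

4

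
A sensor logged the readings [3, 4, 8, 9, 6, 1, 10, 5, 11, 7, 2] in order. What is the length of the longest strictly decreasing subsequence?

4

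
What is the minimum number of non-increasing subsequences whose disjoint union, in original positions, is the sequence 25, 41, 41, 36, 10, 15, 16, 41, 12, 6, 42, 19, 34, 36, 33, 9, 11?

The minimum number of non-increasing subsequences covering a sequence equals the length of its longest strictly increasing subsequence.
LIS length is 6 (e.g. 10, 15, 16, 19, 34, 36), so 6 piles are needed.

6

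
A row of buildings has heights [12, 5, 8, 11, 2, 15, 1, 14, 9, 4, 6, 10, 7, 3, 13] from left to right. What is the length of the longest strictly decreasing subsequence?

Negate each value so 'decreasing' becomes 'increasing', then run patience tails on the negated sequence:
-12 → extends → [-12]
-5 → extends → [-12, -5]
-8 → replaces -5 → [-12, -8]
-11 → replaces -8 → [-12, -11]
-2 → extends → [-12, -11, -2]
-15 → replaces -12 → [-15, -11, -2]
-1 → extends → [-15, -11, -2, -1]
-14 → replaces -11 → [-15, -14, -2, -1]
-9 → replaces -2 → [-15, -14, -9, -1]
-4 → replaces -1 → [-15, -14, -9, -4]
-6 → replaces -4 → [-15, -14, -9, -6]
-10 → replaces -9 → [-15, -14, -10, -6]
-7 → replaces -6 → [-15, -14, -10, -7]
-3 → extends → [-15, -14, -10, -7, -3]
-13 → replaces -10 → [-15, -14, -13, -7, -3]
Five tails, so the longest strictly decreasing subsequence of the original has length 5.

5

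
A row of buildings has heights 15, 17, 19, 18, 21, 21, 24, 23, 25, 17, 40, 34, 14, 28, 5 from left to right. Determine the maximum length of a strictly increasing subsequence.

Let dp[i] be the length of the longest such subsequence ending at index i:
i:      1  2  3  4  5  6  7  8  9 10 11 12 13 14 15
a[i]:  15 17 19 18 21 21 24 23 25 17 40 34 14 28  5
dp:     1  2  3  3  4  4  5  5  6  2  7  7  1  7  1
Maximum dp value is 7.

7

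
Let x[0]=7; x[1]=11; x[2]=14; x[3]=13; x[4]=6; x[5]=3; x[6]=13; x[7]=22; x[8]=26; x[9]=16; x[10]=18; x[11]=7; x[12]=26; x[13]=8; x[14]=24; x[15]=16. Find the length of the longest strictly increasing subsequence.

6

Let dp[i] be the length of the longest such subsequence ending at index i:
i:      0  1  2  3  4  5  6  7  8  9 10 11 12 13 14 15
x[i]:   7 11 14 13  6  3 13 22 26 16 18  7 26  8 24 16
dp:     1  2  3  3  1  1  3  4  5  4  5  2  6  3  6  4
Maximum dp value is 6.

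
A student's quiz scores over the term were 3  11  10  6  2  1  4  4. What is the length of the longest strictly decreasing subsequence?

Let dp[i] be the longest strictly decreasing subsequence ending at i:
i:      1  2  3  4  5  6  7  8
a[i]:   3 11 10  6  2  1  4  4
dp:     1  1  2  3  4  5  4  4
Maximum is 5.

5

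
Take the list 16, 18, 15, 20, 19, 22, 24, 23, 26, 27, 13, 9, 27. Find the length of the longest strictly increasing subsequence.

Let dp[i] be the length of the longest such subsequence ending at index i:
i:      1  2  3  4  5  6  7  8  9 10 11 12 13
a[i]:  16 18 15 20 19 22 24 23 26 27 13  9 27
dp:     1  2  1  3  3  4  5  5  6  7  1  1  7
Maximum dp value is 7.

7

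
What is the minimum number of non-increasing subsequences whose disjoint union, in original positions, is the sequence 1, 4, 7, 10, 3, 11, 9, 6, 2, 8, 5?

5

Place each on the leftmost legal pile:
1 → new pile 1 (tops now [1])
4 → new pile 2 (tops now [1, 4])
7 → new pile 3 (tops now [1, 4, 7])
10 → new pile 4 (tops now [1, 4, 7, 10])
3 → pile 2 (tops now [1, 3, 7, 10])
11 → new pile 5 (tops now [1, 3, 7, 10, 11])
9 → pile 4 (tops now [1, 3, 7, 9, 11])
6 → pile 3 (tops now [1, 3, 6, 9, 11])
2 → pile 2 (tops now [1, 2, 6, 9, 11])
8 → pile 4 (tops now [1, 2, 6, 8, 11])
5 → pile 3 (tops now [1, 2, 5, 8, 11])
Five piles.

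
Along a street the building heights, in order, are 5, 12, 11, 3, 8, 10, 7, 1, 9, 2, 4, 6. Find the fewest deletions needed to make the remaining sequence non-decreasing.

8

Fewest deletions = n − (longest non-decreasing subsequence).
i:      1  2  3  4  5  6  7  8  9 10 11 12
a[i]:   5 12 11  3  8 10  7  1  9  2  4  6
dp:     1  2  2  1  2  3  2  1  3  2  3  4
max dp = 4, so deletions = 12 − 4 = 8.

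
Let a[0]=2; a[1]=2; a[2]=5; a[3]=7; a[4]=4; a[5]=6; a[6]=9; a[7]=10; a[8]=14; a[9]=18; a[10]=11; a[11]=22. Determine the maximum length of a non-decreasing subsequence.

9

Track the smallest tail for each achievable length (allowing ties):
2 → extends → [2]
2 → extends → [2, 2]
5 → extends → [2, 2, 5]
7 → extends → [2, 2, 5, 7]
4 → replaces 5 → [2, 2, 4, 7]
6 → replaces 7 → [2, 2, 4, 6]
9 → extends → [2, 2, 4, 6, 9]
10 → extends → [2, 2, 4, 6, 9, 10]
14 → extends → [2, 2, 4, 6, 9, 10, 14]
18 → extends → [2, 2, 4, 6, 9, 10, 14, 18]
11 → replaces 14 → [2, 2, 4, 6, 9, 10, 11, 18]
22 → extends → [2, 2, 4, 6, 9, 10, 11, 18, 22]
Nine tails, so the longest non-decreasing subsequence has length 9 (e.g. 2, 2, 5, 7, 9, 10, 14, 18, 22).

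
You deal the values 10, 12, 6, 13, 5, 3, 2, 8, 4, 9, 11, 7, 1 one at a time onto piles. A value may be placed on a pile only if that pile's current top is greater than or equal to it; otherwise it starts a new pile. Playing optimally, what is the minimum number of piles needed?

4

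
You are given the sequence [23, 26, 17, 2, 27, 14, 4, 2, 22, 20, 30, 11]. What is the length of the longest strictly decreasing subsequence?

5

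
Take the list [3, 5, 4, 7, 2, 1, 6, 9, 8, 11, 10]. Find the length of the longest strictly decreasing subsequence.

4

Let dp[i] be the longest strictly decreasing subsequence ending at i:
i:      1  2  3  4  5  6  7  8  9 10 11
a[i]:   3  5  4  7  2  1  6  9  8 11 10
dp:     1  1  2  1  3  4  2  1  2  1  2
Maximum is 4.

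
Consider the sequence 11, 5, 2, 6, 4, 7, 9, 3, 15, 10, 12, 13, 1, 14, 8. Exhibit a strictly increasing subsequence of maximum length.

5, 6, 7, 9, 10, 12, 13, 14

Patience tails give the LIS length; then backtrack through the dp parents:
11 → extends → [11]
5 → replaces 11 → [5]
2 → replaces 5 → [2]
6 → extends → [2, 6]
4 → replaces 6 → [2, 4]
7 → extends → [2, 4, 7]
9 → extends → [2, 4, 7, 9]
3 → replaces 4 → [2, 3, 7, 9]
15 → extends → [2, 3, 7, 9, 15]
10 → replaces 15 → [2, 3, 7, 9, 10]
12 → extends → [2, 3, 7, 9, 10, 12]
13 → extends → [2, 3, 7, 9, 10, 12, 13]
1 → replaces 2 → [1, 3, 7, 9, 10, 12, 13]
14 → extends → [1, 3, 7, 9, 10, 12, 13, 14]
8 → replaces 9 → [1, 3, 7, 8, 10, 12, 13, 14]
Length 8; one witness is 5, 6, 7, 9, 10, 12, 13, 14.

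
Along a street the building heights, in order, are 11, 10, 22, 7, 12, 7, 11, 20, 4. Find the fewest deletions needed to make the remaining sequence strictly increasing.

Fewest deletions = n − (longest strictly increasing subsequence).
Patience tails:
11 → extends → [11]
10 → replaces 11 → [10]
22 → extends → [10, 22]
7 → replaces 10 → [7, 22]
12 → replaces 22 → [7, 12]
7 → already a tail → [7, 12]
11 → replaces 12 → [7, 11]
20 → extends → [7, 11, 20]
4 → replaces 7 → [4, 11, 20]
Longest strictly increasing subsequence has length 3, so deletions = 9 − 3 = 6.

6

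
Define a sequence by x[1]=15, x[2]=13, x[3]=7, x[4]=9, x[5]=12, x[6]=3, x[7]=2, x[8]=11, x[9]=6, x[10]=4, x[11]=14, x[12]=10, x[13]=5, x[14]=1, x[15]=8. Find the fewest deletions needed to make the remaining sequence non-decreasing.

11

Fewest deletions = n − (longest non-decreasing subsequence).
i:      1  2  3  4  5  6  7  8  9 10 11 12 13 14 15
x[i]:  15 13  7  9 12  3  2 11  6  4 14 10  5  1  8
dp:     1  1  1  2  3  1  1  3  2  2  4  3  3  1  4
max dp = 4, so deletions = 15 − 4 = 11.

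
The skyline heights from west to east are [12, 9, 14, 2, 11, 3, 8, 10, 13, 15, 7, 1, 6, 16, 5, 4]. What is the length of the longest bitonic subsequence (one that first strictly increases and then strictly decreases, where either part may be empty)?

inc[i] = longest strictly increasing subsequence ending at i; dec[i] = longest strictly decreasing subsequence starting at i:
i:      1  2  3  4  5  6  7  8  9 10 11 12 13 14 15 16
a[i]:  12  9 14  2 11  3  8 10 13 15  7  1  6 16  5  4
inc:    1  1  2  1  2  2  3  4  5  6  3  1  3  7  3  3
dec:    7  6  7  2  6  2  5  5  5  5  4  1  3  3  2  1
Best peak at i=10 (value 15): inc=6, dec=5, length 6+5−1 = 10.

10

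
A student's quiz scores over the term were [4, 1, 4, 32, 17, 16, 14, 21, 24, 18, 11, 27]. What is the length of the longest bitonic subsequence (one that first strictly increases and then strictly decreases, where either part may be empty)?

7

inc[i] = longest strictly increasing subsequence ending at i; dec[i] = longest strictly decreasing subsequence starting at i:
i:      1  2  3  4  5  6  7  8  9 10 11 12
a[i]:   4  1  4 32 17 16 14 21 24 18 11 27
inc:    1  1  2  3  3  3  3  4  5  4  3  6
dec:    2  1  1  5  4  3  2  3  3  2  1  1
Best peak at i=4 (value 32): inc=3, dec=5, length 3+5−1 = 7.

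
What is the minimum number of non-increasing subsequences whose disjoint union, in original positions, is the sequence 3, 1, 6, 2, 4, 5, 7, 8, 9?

The minimum number of non-increasing subsequences covering a sequence equals the length of its longest strictly increasing subsequence.
LIS length is 7 (e.g. 1, 2, 4, 5, 7, 8, 9), so 7 piles are needed.

7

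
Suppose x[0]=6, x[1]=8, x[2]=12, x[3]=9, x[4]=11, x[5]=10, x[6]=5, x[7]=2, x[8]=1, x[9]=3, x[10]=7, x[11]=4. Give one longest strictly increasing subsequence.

6, 8, 9, 11

Patience tails give the LIS length; then backtrack through the dp parents:
6 → extends → [6]
8 → extends → [6, 8]
12 → extends → [6, 8, 12]
9 → replaces 12 → [6, 8, 9]
11 → extends → [6, 8, 9, 11]
10 → replaces 11 → [6, 8, 9, 10]
5 → replaces 6 → [5, 8, 9, 10]
2 → replaces 5 → [2, 8, 9, 10]
1 → replaces 2 → [1, 8, 9, 10]
3 → replaces 8 → [1, 3, 9, 10]
7 → replaces 9 → [1, 3, 7, 10]
4 → replaces 7 → [1, 3, 4, 10]
Length 4; one witness is 6, 8, 9, 11.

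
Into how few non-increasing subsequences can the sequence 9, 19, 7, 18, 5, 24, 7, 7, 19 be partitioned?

Place each on the leftmost legal pile:
9 → new pile 1 (tops now [9])
19 → new pile 2 (tops now [9, 19])
7 → pile 1 (tops now [7, 19])
18 → pile 2 (tops now [7, 18])
5 → pile 1 (tops now [5, 18])
24 → new pile 3 (tops now [5, 18, 24])
7 → pile 2 (tops now [5, 7, 24])
7 → pile 2 (tops now [5, 7, 24])
19 → pile 3 (tops now [5, 7, 19])
Three piles.

3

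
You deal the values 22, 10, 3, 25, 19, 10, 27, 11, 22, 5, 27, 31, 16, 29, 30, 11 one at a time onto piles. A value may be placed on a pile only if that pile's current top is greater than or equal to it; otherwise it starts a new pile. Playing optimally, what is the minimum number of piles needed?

7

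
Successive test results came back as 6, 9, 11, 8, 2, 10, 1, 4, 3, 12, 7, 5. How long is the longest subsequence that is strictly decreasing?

Negate each value so 'decreasing' becomes 'increasing', then run patience tails on the negated sequence:
-6 → extends → [-6]
-9 → replaces -6 → [-9]
-11 → replaces -9 → [-11]
-8 → extends → [-11, -8]
-2 → extends → [-11, -8, -2]
-10 → replaces -8 → [-11, -10, -2]
-1 → extends → [-11, -10, -2, -1]
-4 → replaces -2 → [-11, -10, -4, -1]
-3 → replaces -1 → [-11, -10, -4, -3]
-12 → replaces -11 → [-12, -10, -4, -3]
-7 → replaces -4 → [-12, -10, -7, -3]
-5 → replaces -3 → [-12, -10, -7, -5]
Four tails, so the longest strictly decreasing subsequence of the original has length 4.

4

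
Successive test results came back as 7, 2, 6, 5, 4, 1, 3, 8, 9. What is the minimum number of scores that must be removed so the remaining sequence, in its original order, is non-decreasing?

Fewest deletions = n − (longest non-decreasing subsequence).
Patience tails:
7 → extends → [7]
2 → replaces 7 → [2]
6 → extends → [2, 6]
5 → replaces 6 → [2, 5]
4 → replaces 5 → [2, 4]
1 → replaces 2 → [1, 4]
3 → replaces 4 → [1, 3]
8 → extends → [1, 3, 8]
9 → extends → [1, 3, 8, 9]
Longest non-decreasing subsequence has length 4, so deletions = 9 − 4 = 5.

5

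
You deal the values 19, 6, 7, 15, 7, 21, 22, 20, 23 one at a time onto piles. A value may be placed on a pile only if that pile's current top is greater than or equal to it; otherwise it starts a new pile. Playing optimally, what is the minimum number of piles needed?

6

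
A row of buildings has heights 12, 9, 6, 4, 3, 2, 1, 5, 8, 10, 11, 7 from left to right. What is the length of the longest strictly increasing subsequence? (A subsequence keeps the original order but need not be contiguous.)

5

Track the smallest tail for each achievable length (strict):
12 → extends → [12]
9 → replaces 12 → [9]
6 → replaces 9 → [6]
4 → replaces 6 → [4]
3 → replaces 4 → [3]
2 → replaces 3 → [2]
1 → replaces 2 → [1]
5 → extends → [1, 5]
8 → extends → [1, 5, 8]
10 → extends → [1, 5, 8, 10]
11 → extends → [1, 5, 8, 10, 11]
7 → replaces 8 → [1, 5, 7, 10, 11]
Five tails, so the longest strictly increasing subsequence has length 5 (e.g. 4, 5, 8, 10, 11).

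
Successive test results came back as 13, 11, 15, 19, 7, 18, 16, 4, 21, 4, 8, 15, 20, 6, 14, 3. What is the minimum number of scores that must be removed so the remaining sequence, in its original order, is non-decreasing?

Fewest deletions = n − (longest non-decreasing subsequence).
Patience tails:
13 → extends → [13]
11 → replaces 13 → [11]
15 → extends → [11, 15]
19 → extends → [11, 15, 19]
7 → replaces 11 → [7, 15, 19]
18 → replaces 19 → [7, 15, 18]
16 → replaces 18 → [7, 15, 16]
4 → replaces 7 → [4, 15, 16]
21 → extends → [4, 15, 16, 21]
4 → replaces 15 → [4, 4, 16, 21]
8 → replaces 16 → [4, 4, 8, 21]
15 → replaces 21 → [4, 4, 8, 15]
20 → extends → [4, 4, 8, 15, 20]
6 → replaces 8 → [4, 4, 6, 15, 20]
14 → replaces 15 → [4, 4, 6, 14, 20]
3 → replaces 4 → [3, 4, 6, 14, 20]
Longest non-decreasing subsequence has length 5, so deletions = 16 − 5 = 11.

11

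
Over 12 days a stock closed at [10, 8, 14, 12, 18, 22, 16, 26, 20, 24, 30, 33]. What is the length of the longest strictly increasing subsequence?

Track the smallest tail for each achievable length (strict):
10 → extends → [10]
8 → replaces 10 → [8]
14 → extends → [8, 14]
12 → replaces 14 → [8, 12]
18 → extends → [8, 12, 18]
22 → extends → [8, 12, 18, 22]
16 → replaces 18 → [8, 12, 16, 22]
26 → extends → [8, 12, 16, 22, 26]
20 → replaces 22 → [8, 12, 16, 20, 26]
24 → replaces 26 → [8, 12, 16, 20, 24]
30 → extends → [8, 12, 16, 20, 24, 30]
33 → extends → [8, 12, 16, 20, 24, 30, 33]
Seven tails, so the longest strictly increasing subsequence has length 7 (e.g. 10, 14, 18, 22, 26, 30, 33).

7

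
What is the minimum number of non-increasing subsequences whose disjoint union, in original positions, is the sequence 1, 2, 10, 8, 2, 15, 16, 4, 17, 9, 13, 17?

6

Place each on the leftmost legal pile:
1 → new pile 1 (tops now [1])
2 → new pile 2 (tops now [1, 2])
10 → new pile 3 (tops now [1, 2, 10])
8 → pile 3 (tops now [1, 2, 8])
2 → pile 2 (tops now [1, 2, 8])
15 → new pile 4 (tops now [1, 2, 8, 15])
16 → new pile 5 (tops now [1, 2, 8, 15, 16])
4 → pile 3 (tops now [1, 2, 4, 15, 16])
17 → new pile 6 (tops now [1, 2, 4, 15, 16, 17])
9 → pile 4 (tops now [1, 2, 4, 9, 16, 17])
13 → pile 5 (tops now [1, 2, 4, 9, 13, 17])
17 → pile 6 (tops now [1, 2, 4, 9, 13, 17])
Six piles.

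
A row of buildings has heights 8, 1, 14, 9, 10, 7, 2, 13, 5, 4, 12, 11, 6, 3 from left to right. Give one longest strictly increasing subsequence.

8, 9, 10, 13

Patience tails give the LIS length; then backtrack through the dp parents:
8 → extends → [8]
1 → replaces 8 → [1]
14 → extends → [1, 14]
9 → replaces 14 → [1, 9]
10 → extends → [1, 9, 10]
7 → replaces 9 → [1, 7, 10]
2 → replaces 7 → [1, 2, 10]
13 → extends → [1, 2, 10, 13]
5 → replaces 10 → [1, 2, 5, 13]
4 → replaces 5 → [1, 2, 4, 13]
12 → replaces 13 → [1, 2, 4, 12]
11 → replaces 12 → [1, 2, 4, 11]
6 → replaces 11 → [1, 2, 4, 6]
3 → replaces 4 → [1, 2, 3, 6]
Length 4; one witness is 8, 9, 10, 13.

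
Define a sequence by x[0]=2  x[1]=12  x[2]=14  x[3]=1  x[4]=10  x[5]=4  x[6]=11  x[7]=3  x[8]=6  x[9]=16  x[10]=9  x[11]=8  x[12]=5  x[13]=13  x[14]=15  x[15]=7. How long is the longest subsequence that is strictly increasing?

Track the smallest tail for each achievable length (strict):
2 → extends → [2]
12 → extends → [2, 12]
14 → extends → [2, 12, 14]
1 → replaces 2 → [1, 12, 14]
10 → replaces 12 → [1, 10, 14]
4 → replaces 10 → [1, 4, 14]
11 → replaces 14 → [1, 4, 11]
3 → replaces 4 → [1, 3, 11]
6 → replaces 11 → [1, 3, 6]
16 → extends → [1, 3, 6, 16]
9 → replaces 16 → [1, 3, 6, 9]
8 → replaces 9 → [1, 3, 6, 8]
5 → replaces 6 → [1, 3, 5, 8]
13 → extends → [1, 3, 5, 8, 13]
15 → extends → [1, 3, 5, 8, 13, 15]
7 → replaces 8 → [1, 3, 5, 7, 13, 15]
Six tails, so the longest strictly increasing subsequence has length 6 (e.g. 2, 4, 6, 9, 13, 15).

6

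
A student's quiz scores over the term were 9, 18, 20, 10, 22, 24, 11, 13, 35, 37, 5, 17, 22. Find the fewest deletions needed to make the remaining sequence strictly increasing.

Fewest deletions = n − (longest strictly increasing subsequence).
Patience tails:
9 → extends → [9]
18 → extends → [9, 18]
20 → extends → [9, 18, 20]
10 → replaces 18 → [9, 10, 20]
22 → extends → [9, 10, 20, 22]
24 → extends → [9, 10, 20, 22, 24]
11 → replaces 20 → [9, 10, 11, 22, 24]
13 → replaces 22 → [9, 10, 11, 13, 24]
35 → extends → [9, 10, 11, 13, 24, 35]
37 → extends → [9, 10, 11, 13, 24, 35, 37]
5 → replaces 9 → [5, 10, 11, 13, 24, 35, 37]
17 → replaces 24 → [5, 10, 11, 13, 17, 35, 37]
22 → replaces 35 → [5, 10, 11, 13, 17, 22, 37]
Longest strictly increasing subsequence has length 7, so deletions = 13 − 7 = 6.

6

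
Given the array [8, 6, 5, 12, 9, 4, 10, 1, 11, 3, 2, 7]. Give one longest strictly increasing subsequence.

8, 9, 10, 11

Patience tails give the LIS length; then backtrack through the dp parents:
8 → extends → [8]
6 → replaces 8 → [6]
5 → replaces 6 → [5]
12 → extends → [5, 12]
9 → replaces 12 → [5, 9]
4 → replaces 5 → [4, 9]
10 → extends → [4, 9, 10]
1 → replaces 4 → [1, 9, 10]
11 → extends → [1, 9, 10, 11]
3 → replaces 9 → [1, 3, 10, 11]
2 → replaces 3 → [1, 2, 10, 11]
7 → replaces 10 → [1, 2, 7, 11]
Length 4; one witness is 8, 9, 10, 11.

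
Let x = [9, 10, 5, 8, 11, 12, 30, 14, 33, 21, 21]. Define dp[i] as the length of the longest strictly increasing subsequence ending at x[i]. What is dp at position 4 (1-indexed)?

dp[i] = 1 + max{dp[j] : j<i, x[j]<x[i]} (or 1 if no such j):
i:      1  2  3  4  5  6  7  8  9 10 11
x[i]:   9 10  5  8 11 12 30 14 33 21 21
dp:     1  2  1  2  3  4  5  5  6  6  6
At index 4 the value is 2.

2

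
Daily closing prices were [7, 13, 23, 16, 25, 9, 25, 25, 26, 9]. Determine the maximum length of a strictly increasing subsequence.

Track the smallest tail for each achievable length (strict):
7 → extends → [7]
13 → extends → [7, 13]
23 → extends → [7, 13, 23]
16 → replaces 23 → [7, 13, 16]
25 → extends → [7, 13, 16, 25]
9 → replaces 13 → [7, 9, 16, 25]
25 → already a tail → [7, 9, 16, 25]
25 → already a tail → [7, 9, 16, 25]
26 → extends → [7, 9, 16, 25, 26]
9 → already a tail → [7, 9, 16, 25, 26]
Five tails, so the longest strictly increasing subsequence has length 5 (e.g. 7, 13, 23, 25, 26).

5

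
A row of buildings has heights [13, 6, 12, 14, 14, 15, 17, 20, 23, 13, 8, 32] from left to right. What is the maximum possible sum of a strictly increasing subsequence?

Let S[i] be the best sum of a strictly increasing subsequence ending at i:
i:       1   2   3   4   5   6   7   8   9  10  11  12
a[i]:   13   6  12  14  14  15  17  20  23  13   8  32
S:      13   6  18  32  32  47  64  84 107  31  14 139
Maximum is 139 (e.g. 6 + 12 + 14 + 15 + 17 + 20 + 23 + 32).

139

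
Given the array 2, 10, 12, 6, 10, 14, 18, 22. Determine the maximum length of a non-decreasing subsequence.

Track the smallest tail for each achievable length (allowing ties):
2 → extends → [2]
10 → extends → [2, 10]
12 → extends → [2, 10, 12]
6 → replaces 10 → [2, 6, 12]
10 → replaces 12 → [2, 6, 10]
14 → extends → [2, 6, 10, 14]
18 → extends → [2, 6, 10, 14, 18]
22 → extends → [2, 6, 10, 14, 18, 22]
Six tails, so the longest non-decreasing subsequence has length 6 (e.g. 2, 10, 12, 14, 18, 22).

6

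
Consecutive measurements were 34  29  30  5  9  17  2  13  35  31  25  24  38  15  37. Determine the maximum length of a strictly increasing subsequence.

5

Track the smallest tail for each achievable length (strict):
34 → extends → [34]
29 → replaces 34 → [29]
30 → extends → [29, 30]
5 → replaces 29 → [5, 30]
9 → replaces 30 → [5, 9]
17 → extends → [5, 9, 17]
2 → replaces 5 → [2, 9, 17]
13 → replaces 17 → [2, 9, 13]
35 → extends → [2, 9, 13, 35]
31 → replaces 35 → [2, 9, 13, 31]
25 → replaces 31 → [2, 9, 13, 25]
24 → replaces 25 → [2, 9, 13, 24]
38 → extends → [2, 9, 13, 24, 38]
15 → replaces 24 → [2, 9, 13, 15, 38]
37 → replaces 38 → [2, 9, 13, 15, 37]
Five tails, so the longest strictly increasing subsequence has length 5 (e.g. 5, 9, 17, 35, 38).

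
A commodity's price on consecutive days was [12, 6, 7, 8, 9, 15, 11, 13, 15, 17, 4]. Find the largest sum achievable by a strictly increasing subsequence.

Let S[i] be the best sum of a strictly increasing subsequence ending at i:
i:      1  2  3  4  5  6  7  8  9 10 11
a[i]:  12  6  7  8  9 15 11 13 15 17  4
S:     12  6 13 21 30 45 41 54 69 86  4
Maximum is 86 (e.g. 6 + 7 + 8 + 9 + 11 + 13 + 15 + 17).

86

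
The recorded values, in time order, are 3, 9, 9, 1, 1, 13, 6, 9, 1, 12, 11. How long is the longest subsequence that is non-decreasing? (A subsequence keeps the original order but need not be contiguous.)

Track the smallest tail for each achievable length (allowing ties):
3 → extends → [3]
9 → extends → [3, 9]
9 → extends → [3, 9, 9]
1 → replaces 3 → [1, 9, 9]
1 → replaces 9 → [1, 1, 9]
13 → extends → [1, 1, 9, 13]
6 → replaces 9 → [1, 1, 6, 13]
9 → replaces 13 → [1, 1, 6, 9]
1 → replaces 6 → [1, 1, 1, 9]
12 → extends → [1, 1, 1, 9, 12]
11 → replaces 12 → [1, 1, 1, 9, 11]
Five tails, so the longest non-decreasing subsequence has length 5 (e.g. 3, 9, 9, 9, 12).

5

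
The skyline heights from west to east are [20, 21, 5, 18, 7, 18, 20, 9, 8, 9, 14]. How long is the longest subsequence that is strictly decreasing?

Negate each value so 'decreasing' becomes 'increasing', then run patience tails on the negated sequence:
-20 → extends → [-20]
-21 → replaces -20 → [-21]
-5 → extends → [-21, -5]
-18 → replaces -5 → [-21, -18]
-7 → extends → [-21, -18, -7]
-18 → already a tail → [-21, -18, -7]
-20 → replaces -18 → [-21, -20, -7]
-9 → replaces -7 → [-21, -20, -9]
-8 → extends → [-21, -20, -9, -8]
-9 → already a tail → [-21, -20, -9, -8]
-14 → replaces -9 → [-21, -20, -14, -8]
Four tails, so the longest strictly decreasing subsequence of the original has length 4.

4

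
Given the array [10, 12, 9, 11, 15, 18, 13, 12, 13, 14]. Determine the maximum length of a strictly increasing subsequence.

5

Track the smallest tail for each achievable length (strict):
10 → extends → [10]
12 → extends → [10, 12]
9 → replaces 10 → [9, 12]
11 → replaces 12 → [9, 11]
15 → extends → [9, 11, 15]
18 → extends → [9, 11, 15, 18]
13 → replaces 15 → [9, 11, 13, 18]
12 → replaces 13 → [9, 11, 12, 18]
13 → replaces 18 → [9, 11, 12, 13]
14 → extends → [9, 11, 12, 13, 14]
Five tails, so the longest strictly increasing subsequence has length 5 (e.g. 10, 11, 12, 13, 14).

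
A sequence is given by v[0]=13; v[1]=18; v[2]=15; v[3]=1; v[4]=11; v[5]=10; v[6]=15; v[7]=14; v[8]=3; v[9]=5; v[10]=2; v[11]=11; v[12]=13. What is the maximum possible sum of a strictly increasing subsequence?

35

Let S[i] be the best sum of a strictly increasing subsequence ending at i:
i:      0  1  2  3  4  5  6  7  8  9 10 11 12
v[i]:  13 18 15  1 11 10 15 14  3  5  2 11 13
S:     13 31 28  1 12 11 28 27  4  9  3 22 35
Maximum is 35 (e.g. 1 + 10 + 11 + 13).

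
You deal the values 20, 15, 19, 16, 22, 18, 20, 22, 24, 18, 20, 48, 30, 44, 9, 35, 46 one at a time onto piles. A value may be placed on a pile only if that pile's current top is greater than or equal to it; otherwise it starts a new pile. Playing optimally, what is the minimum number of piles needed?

9

The minimum number of non-increasing subsequences covering a sequence equals the length of its longest strictly increasing subsequence.
LIS length is 9 (e.g. 15, 16, 18, 20, 22, 24, 30, 44, 46), so 9 piles are needed.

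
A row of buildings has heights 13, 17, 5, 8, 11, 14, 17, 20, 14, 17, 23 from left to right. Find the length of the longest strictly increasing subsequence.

Let dp[i] be the length of the longest such subsequence ending at index i:
i:      1  2  3  4  5  6  7  8  9 10 11
a[i]:  13 17  5  8 11 14 17 20 14 17 23
dp:     1  2  1  2  3  4  5  6  4  5  7
Maximum dp value is 7.

7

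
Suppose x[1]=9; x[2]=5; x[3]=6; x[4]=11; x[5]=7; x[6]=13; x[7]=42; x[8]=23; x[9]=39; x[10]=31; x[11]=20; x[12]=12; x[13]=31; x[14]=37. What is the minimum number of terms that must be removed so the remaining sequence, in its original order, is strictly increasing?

Fewest deletions = n − (longest strictly increasing subsequence).
i:      1  2  3  4  5  6  7  8  9 10 11 12 13 14
x[i]:   9  5  6 11  7 13 42 23 39 31 20 12 31 37
dp:     1  1  2  3  3  4  5  5  6  6  5  4  6  7
max dp = 7, so deletions = 14 − 7 = 7.

7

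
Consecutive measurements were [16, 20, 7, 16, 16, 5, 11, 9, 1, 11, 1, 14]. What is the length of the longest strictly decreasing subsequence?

5

Let dp[i] be the longest strictly decreasing subsequence ending at i:
i:      1  2  3  4  5  6  7  8  9 10 11 12
a[i]:  16 20  7 16 16  5 11  9  1 11  1 14
dp:     1  1  2  2  2  3  3  4  5  3  5  3
Maximum is 5.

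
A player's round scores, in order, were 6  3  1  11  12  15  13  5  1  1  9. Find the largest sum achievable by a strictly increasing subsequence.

Let S[i] be the best sum of a strictly increasing subsequence ending at i:
i:      1  2  3  4  5  6  7  8  9 10 11
a[i]:   6  3  1 11 12 15 13  5  1  1  9
S:      6  3  1 17 29 44 42  8  1  1 17
Maximum is 44 (e.g. 6 + 11 + 12 + 15).

44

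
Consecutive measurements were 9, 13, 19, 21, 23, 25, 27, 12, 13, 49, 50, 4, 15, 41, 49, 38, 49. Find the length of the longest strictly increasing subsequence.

Track the smallest tail for each achievable length (strict):
9 → extends → [9]
13 → extends → [9, 13]
19 → extends → [9, 13, 19]
21 → extends → [9, 13, 19, 21]
23 → extends → [9, 13, 19, 21, 23]
25 → extends → [9, 13, 19, 21, 23, 25]
27 → extends → [9, 13, 19, 21, 23, 25, 27]
12 → replaces 13 → [9, 12, 19, 21, 23, 25, 27]
13 → replaces 19 → [9, 12, 13, 21, 23, 25, 27]
49 → extends → [9, 12, 13, 21, 23, 25, 27, 49]
50 → extends → [9, 12, 13, 21, 23, 25, 27, 49, 50]
4 → replaces 9 → [4, 12, 13, 21, 23, 25, 27, 49, 50]
15 → replaces 21 → [4, 12, 13, 15, 23, 25, 27, 49, 50]
41 → replaces 49 → [4, 12, 13, 15, 23, 25, 27, 41, 50]
49 → replaces 50 → [4, 12, 13, 15, 23, 25, 27, 41, 49]
38 → replaces 41 → [4, 12, 13, 15, 23, 25, 27, 38, 49]
49 → already a tail → [4, 12, 13, 15, 23, 25, 27, 38, 49]
Nine tails, so the longest strictly increasing subsequence has length 9 (e.g. 9, 13, 19, 21, 23, 25, 27, 49, 50).

9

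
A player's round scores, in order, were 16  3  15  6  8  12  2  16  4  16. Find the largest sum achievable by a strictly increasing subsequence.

45

Let S[i] be the best sum of a strictly increasing subsequence ending at i:
i:      1  2  3  4  5  6  7  8  9 10
a[i]:  16  3 15  6  8 12  2 16  4 16
S:     16  3 18  9 17 29  2 45  7 45
Maximum is 45 (e.g. 3 + 6 + 8 + 12 + 16).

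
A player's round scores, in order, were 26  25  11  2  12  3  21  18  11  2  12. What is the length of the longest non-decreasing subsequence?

4

Let dp[i] be the length of the longest such subsequence ending at index i:
i:      1  2  3  4  5  6  7  8  9 10 11
a[i]:  26 25 11  2 12  3 21 18 11  2 12
dp:     1  1  1  1  2  2  3  3  3  2  4
Maximum dp value is 4.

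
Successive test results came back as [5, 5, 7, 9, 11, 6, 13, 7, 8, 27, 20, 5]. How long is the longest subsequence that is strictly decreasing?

3

Negate each value so 'decreasing' becomes 'increasing', then run patience tails on the negated sequence:
-5 → extends → [-5]
-5 → already a tail → [-5]
-7 → replaces -5 → [-7]
-9 → replaces -7 → [-9]
-11 → replaces -9 → [-11]
-6 → extends → [-11, -6]
-13 → replaces -11 → [-13, -6]
-7 → replaces -6 → [-13, -7]
-8 → replaces -7 → [-13, -8]
-27 → replaces -13 → [-27, -8]
-20 → replaces -8 → [-27, -20]
-5 → extends → [-27, -20, -5]
Three tails, so the longest strictly decreasing subsequence of the original has length 3.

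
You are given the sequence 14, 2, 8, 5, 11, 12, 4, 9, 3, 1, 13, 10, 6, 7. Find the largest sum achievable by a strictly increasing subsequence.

Let S[i] be the best sum of a strictly increasing subsequence ending at i:
i:      1  2  3  4  5  6  7  8  9 10 11 12 13 14
a[i]:  14  2  8  5 11 12  4  9  3  1 13 10  6  7
S:     14  2 10  7 21 33  6 19  5  1 46 29 13 20
Maximum is 46 (e.g. 2 + 8 + 11 + 12 + 13).

46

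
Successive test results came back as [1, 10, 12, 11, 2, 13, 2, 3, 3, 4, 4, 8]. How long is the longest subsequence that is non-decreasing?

8

Track the smallest tail for each achievable length (allowing ties):
1 → extends → [1]
10 → extends → [1, 10]
12 → extends → [1, 10, 12]
11 → replaces 12 → [1, 10, 11]
2 → replaces 10 → [1, 2, 11]
13 → extends → [1, 2, 11, 13]
2 → replaces 11 → [1, 2, 2, 13]
3 → replaces 13 → [1, 2, 2, 3]
3 → extends → [1, 2, 2, 3, 3]
4 → extends → [1, 2, 2, 3, 3, 4]
4 → extends → [1, 2, 2, 3, 3, 4, 4]
8 → extends → [1, 2, 2, 3, 3, 4, 4, 8]
Eight tails, so the longest non-decreasing subsequence has length 8 (e.g. 1, 2, 2, 3, 3, 4, 4, 8).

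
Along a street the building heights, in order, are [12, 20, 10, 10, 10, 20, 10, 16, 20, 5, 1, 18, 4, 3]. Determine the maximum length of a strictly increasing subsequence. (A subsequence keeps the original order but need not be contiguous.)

3

Let dp[i] be the length of the longest such subsequence ending at index i:
i:      1  2  3  4  5  6  7  8  9 10 11 12 13 14
a[i]:  12 20 10 10 10 20 10 16 20  5  1 18  4  3
dp:     1  2  1  1  1  2  1  2  3  1  1  3  2  2
Maximum dp value is 3.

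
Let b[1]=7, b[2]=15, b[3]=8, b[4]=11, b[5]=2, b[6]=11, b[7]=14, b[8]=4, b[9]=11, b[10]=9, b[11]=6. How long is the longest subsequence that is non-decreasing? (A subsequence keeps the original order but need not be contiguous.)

Track the smallest tail for each achievable length (allowing ties):
7 → extends → [7]
15 → extends → [7, 15]
8 → replaces 15 → [7, 8]
11 → extends → [7, 8, 11]
2 → replaces 7 → [2, 8, 11]
11 → extends → [2, 8, 11, 11]
14 → extends → [2, 8, 11, 11, 14]
4 → replaces 8 → [2, 4, 11, 11, 14]
11 → replaces 14 → [2, 4, 11, 11, 11]
9 → replaces 11 → [2, 4, 9, 11, 11]
6 → replaces 9 → [2, 4, 6, 11, 11]
Five tails, so the longest non-decreasing subsequence has length 5 (e.g. 7, 8, 11, 11, 14).

5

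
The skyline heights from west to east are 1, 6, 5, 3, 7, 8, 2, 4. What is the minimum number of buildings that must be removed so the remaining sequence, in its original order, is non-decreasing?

4

Fewest deletions = n − (longest non-decreasing subsequence).
Patience tails:
1 → extends → [1]
6 → extends → [1, 6]
5 → replaces 6 → [1, 5]
3 → replaces 5 → [1, 3]
7 → extends → [1, 3, 7]
8 → extends → [1, 3, 7, 8]
2 → replaces 3 → [1, 2, 7, 8]
4 → replaces 7 → [1, 2, 4, 8]
Longest non-decreasing subsequence has length 4, so deletions = 8 − 4 = 4.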